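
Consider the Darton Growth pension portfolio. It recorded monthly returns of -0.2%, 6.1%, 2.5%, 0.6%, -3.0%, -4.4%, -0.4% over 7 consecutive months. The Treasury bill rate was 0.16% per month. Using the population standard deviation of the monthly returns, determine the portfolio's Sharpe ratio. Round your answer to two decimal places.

r̄ = (-0.2 + 6.1 + 2.5 + 0.6 − 3 − 4.4 − 0.4) / 7 = 1.20 / 7 = 0.1714%
Σ(r − r̄)² = 72.1743; population σ = √(72.1743/7) = 3.2110%
Sharpe = (r̄ − rf) / σ = (0.1714 − 0.16) / 3.2110 = 0.0114 / 3.2110 = 0.0036

0.00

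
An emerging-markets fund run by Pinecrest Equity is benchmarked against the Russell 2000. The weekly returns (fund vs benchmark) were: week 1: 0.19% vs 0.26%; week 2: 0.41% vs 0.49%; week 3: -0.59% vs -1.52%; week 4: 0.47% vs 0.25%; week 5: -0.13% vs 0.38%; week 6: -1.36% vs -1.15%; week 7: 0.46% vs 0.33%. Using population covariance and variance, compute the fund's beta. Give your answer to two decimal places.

r̄p = -0.0786%,  r̄m = -0.1371%
Cov = Σ(rp − r̄p)(rm − r̄m) / 7 = 0.4079
Var(rm) = Σ(rm − r̄m)² / 7 = 0.5892
β = Cov / Var = 0.4079 / 0.5892 = 0.6923

0.69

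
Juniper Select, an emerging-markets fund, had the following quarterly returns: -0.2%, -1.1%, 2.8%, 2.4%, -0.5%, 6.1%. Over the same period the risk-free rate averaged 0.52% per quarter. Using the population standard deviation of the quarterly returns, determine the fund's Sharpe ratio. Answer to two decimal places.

μ = (-0.2 − 1.1 + 2.8 + 2.4 − 0.5 + 6.1) / 6 = 1.5833%
Population σ = √[Σ(r − μ)² / 6] = √[37.2683 / 6] = √6.2114 = 2.4923%
Sharpe = (μ − rf) / σ = (1.5833 − 0.52) / 2.4923 = 1.0633 / 2.4923 = 0.4266

0.43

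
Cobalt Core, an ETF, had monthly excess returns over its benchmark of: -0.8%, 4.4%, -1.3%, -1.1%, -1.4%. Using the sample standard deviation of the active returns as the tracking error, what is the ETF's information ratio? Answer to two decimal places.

-0.02

r̄ = (-0.8 + 4.4 − 1.3 − 1.1 − 1.4) / 5 = -0.0400%
Σ(r − r̄)² = 24.8520; sample σ = √(24.8520/4) = 2.4926%
IR = r̄ / tracking error = -0.0400 / 2.4926 = -0.0160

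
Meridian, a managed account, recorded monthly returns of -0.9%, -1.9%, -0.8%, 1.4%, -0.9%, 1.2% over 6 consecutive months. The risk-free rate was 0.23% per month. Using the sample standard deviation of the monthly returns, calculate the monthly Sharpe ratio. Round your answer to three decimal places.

Mean return r̄ = -1.90 / 6 = -0.3167%
Σ(r − r̄)² = (-0.9 − (-0.3167))² + (-1.9 − (-0.3167))² + … = 8.6683
σ = √[8.6683 / 5] = 1.3167%
Sharpe = (r̄ − rf) / σ = (-0.3167 − 0.23) / 1.3167 = -0.5467 / 1.3167 = -0.4152

-0.415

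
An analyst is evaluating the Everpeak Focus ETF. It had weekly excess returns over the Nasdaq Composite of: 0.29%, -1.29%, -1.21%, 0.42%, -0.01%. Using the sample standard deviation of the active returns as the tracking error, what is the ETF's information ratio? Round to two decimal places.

-0.43

r̄ = (0.29 − 1.29 − 1.21 + 0.42 − 0.01) / 5 = -1.800 / 5 = -0.3600%
Sample σ = √[Σ(r − r̄)² / 4] = √[2.7408 / 4] = √0.6852 = 0.8278%
IR = r̄ / tracking error = -0.3600 / 0.8278 = -0.4349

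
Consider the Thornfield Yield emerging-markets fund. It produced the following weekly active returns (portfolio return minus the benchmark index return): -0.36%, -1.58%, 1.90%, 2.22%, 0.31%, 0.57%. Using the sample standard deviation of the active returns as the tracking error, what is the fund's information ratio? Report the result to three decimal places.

0.360

μ = (-0.36 − 1.58 + 1.9 + 2.22 + 0.31 + 0.57) / 6 = 3.060 / 6 = 0.5100%
Σ(r − μ)² = 10.0248; sample σ = √(10.0248/5) = 1.4160%
IR = μ / tracking error = 0.5100 / 1.4160 = 0.3602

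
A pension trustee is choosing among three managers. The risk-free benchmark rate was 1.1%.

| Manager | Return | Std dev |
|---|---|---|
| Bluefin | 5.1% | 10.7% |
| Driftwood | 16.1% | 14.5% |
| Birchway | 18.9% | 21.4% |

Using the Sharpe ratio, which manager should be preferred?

Bluefin: Sharpe ratio = (5.1% − 1.1%) / 10.7% = 0.374
Driftwood: Sharpe ratio = (16.1% − 1.1%) / 14.5% = 1.034
Birchway: Sharpe ratio = (18.9% − 1.1%) / 21.4% = 0.832
Highest: Driftwood (1.034).

Driftwood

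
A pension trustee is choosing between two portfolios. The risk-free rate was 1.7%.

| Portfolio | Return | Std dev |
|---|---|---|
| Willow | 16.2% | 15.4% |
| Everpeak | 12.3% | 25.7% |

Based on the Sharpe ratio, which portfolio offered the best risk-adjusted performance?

Willow: Sharpe ratio = (16.2% − 1.7%) / 15.4% = 0.942
Everpeak: Sharpe ratio = (12.3% − 1.7%) / 25.7% = 0.412
Highest: Willow (0.942).

Willow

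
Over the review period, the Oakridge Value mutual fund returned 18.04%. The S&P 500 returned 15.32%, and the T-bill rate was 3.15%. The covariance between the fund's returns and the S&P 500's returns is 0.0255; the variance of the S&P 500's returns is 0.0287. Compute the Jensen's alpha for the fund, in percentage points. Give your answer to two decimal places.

β = Cov / Var = 0.0255 / 0.0287 = 0.8885
E[R] = Rf + β(Rm − Rf) = 3.15% + 0.8885 × (15.32% − 3.15%) = 13.9630%
α = Rp − E[R] = 18.04% − 13.9630% = 4.0770

4.08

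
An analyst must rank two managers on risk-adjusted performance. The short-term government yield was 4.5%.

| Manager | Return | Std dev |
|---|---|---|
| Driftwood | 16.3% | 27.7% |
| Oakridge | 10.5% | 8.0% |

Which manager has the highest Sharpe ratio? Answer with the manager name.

Driftwood: Sharpe ratio = (16.3% − 4.5%) / 27.7% = 0.426
Oakridge: Sharpe ratio = (10.5% − 4.5%) / 8.0% = 0.750
Highest: Oakridge (0.750).

Oakridge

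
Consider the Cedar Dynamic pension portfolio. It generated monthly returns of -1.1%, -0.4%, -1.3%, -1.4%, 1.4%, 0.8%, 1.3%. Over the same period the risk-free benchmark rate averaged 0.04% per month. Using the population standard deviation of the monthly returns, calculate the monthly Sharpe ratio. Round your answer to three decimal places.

r̄ = (-1.1 − 0.4 − 1.3 − 1.4 + 1.4 + 0.8 + 1.3) / 7 = -0.70 / 7 = -0.1000%
Population std dev = √[9.2400 / 7] = 1.1489%
Sharpe = (r̄ − rf) / σ = (-0.1000 − 0.04) / 1.1489 = -0.1400 / 1.1489 = -0.1219

-0.122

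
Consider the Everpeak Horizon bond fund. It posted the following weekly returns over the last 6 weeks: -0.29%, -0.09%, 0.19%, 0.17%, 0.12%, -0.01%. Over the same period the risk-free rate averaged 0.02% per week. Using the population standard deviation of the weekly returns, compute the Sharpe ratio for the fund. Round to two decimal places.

r̄ = (-0.29 − 0.09 + 0.19 + 0.17 + 0.12 − 0.01) / 6 = 0.090 / 6 = 0.0150%
Population std dev = √[0.1704 / 6] = 0.1685%
Sharpe = (r̄ − rf) / σ = (0.0150 − 0.02) / 0.1685 = -0.0050 / 0.1685 = -0.0297

-0.03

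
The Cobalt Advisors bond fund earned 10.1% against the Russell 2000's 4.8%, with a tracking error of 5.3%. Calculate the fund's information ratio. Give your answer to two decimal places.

1.00

IR = (Rp − Rb) / TE = (10.1% − 4.8%) / 5.3% = 5.30% / 5.3% = 1.0000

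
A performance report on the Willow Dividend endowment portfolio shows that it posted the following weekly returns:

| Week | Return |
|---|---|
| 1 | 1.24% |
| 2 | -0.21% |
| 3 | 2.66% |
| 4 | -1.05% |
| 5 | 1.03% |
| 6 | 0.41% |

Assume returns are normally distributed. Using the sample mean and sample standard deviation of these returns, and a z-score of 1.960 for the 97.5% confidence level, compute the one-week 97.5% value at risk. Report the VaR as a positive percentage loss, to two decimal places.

Mean return r̄ = 4.080 / 6 = 0.6800%
Σ(r − r̄)² = 8.2144; sample σ = √(8.2144/5) = 1.2817%
VaR = −(r̄ − z·σ) = −(0.6800 − 1.960 × 1.2817) = −(-1.8321) = 1.8321%

1.83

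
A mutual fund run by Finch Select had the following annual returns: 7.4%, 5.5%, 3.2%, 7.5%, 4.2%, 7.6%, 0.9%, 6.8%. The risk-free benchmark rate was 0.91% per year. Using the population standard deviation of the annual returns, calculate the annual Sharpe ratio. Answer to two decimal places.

r̄ = (7.4 + 5.5 + 3.2 + 7.5 + 4.2 + 7.6 + 0.9 + 6.8) / 8 = 5.3875%
Σ(r − r̄)² = (7.4 − 5.3875)² + (5.5 − 5.3875)² + … = 41.7488
σ = √[41.7488 / 8] = 2.2844%
Sharpe = (r̄ − rf) / σ = (5.3875 − 0.91) / 2.2844 = 4.4775 / 2.2844 = 1.9600

1.96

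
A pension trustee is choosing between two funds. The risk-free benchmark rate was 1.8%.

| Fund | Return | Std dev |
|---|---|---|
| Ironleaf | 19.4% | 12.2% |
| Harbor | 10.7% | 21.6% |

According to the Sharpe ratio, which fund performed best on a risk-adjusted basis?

Ironleaf

Ironleaf: Sharpe ratio = (19.4% − 1.8%) / 12.2% = 1.443
Harbor: Sharpe ratio = (10.7% − 1.8%) / 21.6% = 0.412
Highest: Ironleaf (1.443).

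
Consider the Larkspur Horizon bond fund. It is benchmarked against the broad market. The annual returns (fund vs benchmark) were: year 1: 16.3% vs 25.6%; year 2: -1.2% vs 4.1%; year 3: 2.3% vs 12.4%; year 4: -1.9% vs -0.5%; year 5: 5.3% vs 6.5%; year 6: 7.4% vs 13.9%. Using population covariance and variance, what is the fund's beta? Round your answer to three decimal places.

r̄p = 4.7000%,  r̄m = 10.3333%
Cov = Σ(rp − r̄p)(rm − r̄m) / 6 = 47.9567
Var(rm) = Σ(rm − r̄m)² / 6 = 70.1622
β = Cov / Var = 47.9567 / 70.1622 = 0.6835

0.684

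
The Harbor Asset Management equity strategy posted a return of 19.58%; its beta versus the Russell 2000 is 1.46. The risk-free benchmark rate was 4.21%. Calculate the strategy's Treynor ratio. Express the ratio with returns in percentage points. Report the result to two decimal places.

10.53

Treynor = (Rp − Rf) / β = (19.58% − 4.21%) / 1.46 = 15.37 / 1.46 = 10.5274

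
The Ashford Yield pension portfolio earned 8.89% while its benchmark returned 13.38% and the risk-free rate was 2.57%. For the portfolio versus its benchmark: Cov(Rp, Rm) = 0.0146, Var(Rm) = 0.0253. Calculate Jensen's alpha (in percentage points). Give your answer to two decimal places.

β = Cov / Var = 0.0146 / 0.0253 = 0.5771
E[R] = Rf + β(Rm − Rf) = 2.57% + 0.5771 × (13.38% − 2.57%) = 8.8085%
α = Rp − E[R] = 8.89% − 8.8085% = 0.0815

0.08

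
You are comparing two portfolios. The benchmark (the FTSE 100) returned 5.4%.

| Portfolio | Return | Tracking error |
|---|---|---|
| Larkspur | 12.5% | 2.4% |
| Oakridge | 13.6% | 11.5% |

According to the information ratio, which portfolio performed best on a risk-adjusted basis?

Larkspur: IR = (12.5% − 5.4%) / 2.4% = 2.958
Oakridge: IR = (13.6% − 5.4%) / 11.5% = 0.713
Highest: Larkspur (2.958).

Larkspur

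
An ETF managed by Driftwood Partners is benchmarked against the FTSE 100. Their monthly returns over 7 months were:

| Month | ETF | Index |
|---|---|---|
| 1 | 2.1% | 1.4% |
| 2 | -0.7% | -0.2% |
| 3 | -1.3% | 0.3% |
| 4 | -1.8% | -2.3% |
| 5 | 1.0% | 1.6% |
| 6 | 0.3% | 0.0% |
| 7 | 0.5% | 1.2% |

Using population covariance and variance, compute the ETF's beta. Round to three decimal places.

0.833

r̄p = 0.0143%,  r̄m = 0.2857%
Cov = Σ(rp − r̄p)(rm − r̄m) / 7 = 1.2859
Var(rm) = Σ(rm − r̄m)² / 7 = 1.5441
β = Cov / Var = 1.2859 / 1.5441 = 0.8328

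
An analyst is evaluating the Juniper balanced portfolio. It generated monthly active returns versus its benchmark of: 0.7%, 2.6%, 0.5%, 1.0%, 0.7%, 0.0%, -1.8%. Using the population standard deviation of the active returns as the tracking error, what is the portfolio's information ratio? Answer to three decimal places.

0.436

r̄ = (0.7 + 2.6 + 0.5 + 1 + 0.7 + 0 − 1.8) / 7 = 0.5286%
Population σ = √[Σ(r − r̄)² / 7] = √[10.2743 / 7] = √1.4678 = 1.2115%
IR = r̄ / tracking error = 0.5286 / 1.2115 = 0.4363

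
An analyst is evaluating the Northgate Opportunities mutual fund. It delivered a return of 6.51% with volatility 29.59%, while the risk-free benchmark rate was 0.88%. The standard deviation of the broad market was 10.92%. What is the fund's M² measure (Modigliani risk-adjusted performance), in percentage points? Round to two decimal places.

2.96

Sharpe = (Rp − Rf) / σp = (6.51% − 0.88%) / 29.59% = 0.1903
M² = Rf + Sharpe × σm = 0.88% + 0.1903 × 10.92% = 2.9581%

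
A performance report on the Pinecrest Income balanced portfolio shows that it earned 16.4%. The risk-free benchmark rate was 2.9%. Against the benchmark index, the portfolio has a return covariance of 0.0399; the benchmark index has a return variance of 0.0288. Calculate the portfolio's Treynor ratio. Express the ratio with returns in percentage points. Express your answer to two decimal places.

β = Cov / Var = 0.0399 / 0.0288 = 1.3854
Treynor = (Rp − Rf) / β = (16.4% − 2.9%) / 1.3854 = 13.50 / 1.3854 = 9.7445

9.74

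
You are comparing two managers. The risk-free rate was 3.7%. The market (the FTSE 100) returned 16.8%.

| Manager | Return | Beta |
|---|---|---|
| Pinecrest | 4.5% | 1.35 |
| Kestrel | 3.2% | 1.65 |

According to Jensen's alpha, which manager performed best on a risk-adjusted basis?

Pinecrest

Pinecrest: α = 4.5% − [3.7% + 1.35 × (16.8% − 3.7%)] = -16.885
Kestrel: α = 3.2% − [3.7% + 1.65 × (16.8% − 3.7%)] = -22.115
Highest: Pinecrest (-16.885).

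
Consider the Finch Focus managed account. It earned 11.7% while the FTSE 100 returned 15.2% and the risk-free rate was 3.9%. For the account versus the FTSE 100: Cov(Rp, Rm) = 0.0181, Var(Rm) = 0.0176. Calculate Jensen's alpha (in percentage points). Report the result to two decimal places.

β = Cov / Var = 0.0181 / 0.0176 = 1.0284
E[R] = Rf + β(Rm − Rf) = 3.9% + 1.0284 × (15.2% − 3.9%) = 15.5209%
α = Rp − E[R] = 11.7% − 15.5209% = -3.8209

-3.82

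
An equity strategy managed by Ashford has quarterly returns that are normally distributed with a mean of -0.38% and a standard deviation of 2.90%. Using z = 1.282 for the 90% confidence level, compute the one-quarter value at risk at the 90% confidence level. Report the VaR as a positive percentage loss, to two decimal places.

4.10

VaR (as % loss) = −(μ − z·σ) = −(-0.38% − 1.282 × 2.90%) = −(-4.0978%) = 4.0978%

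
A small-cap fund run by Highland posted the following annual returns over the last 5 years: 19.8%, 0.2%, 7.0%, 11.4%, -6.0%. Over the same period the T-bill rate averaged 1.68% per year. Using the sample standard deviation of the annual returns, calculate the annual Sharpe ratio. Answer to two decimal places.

0.48

μ = (19.8 + 0.2 + 7 + 11.4 − 6) / 5 = 6.4800%
Sample std dev = √[397.0880 / 4] = 9.9635%
Sharpe = (μ − rf) / σ = (6.4800 − 1.68) / 9.9635 = 4.8000 / 9.9635 = 0.4818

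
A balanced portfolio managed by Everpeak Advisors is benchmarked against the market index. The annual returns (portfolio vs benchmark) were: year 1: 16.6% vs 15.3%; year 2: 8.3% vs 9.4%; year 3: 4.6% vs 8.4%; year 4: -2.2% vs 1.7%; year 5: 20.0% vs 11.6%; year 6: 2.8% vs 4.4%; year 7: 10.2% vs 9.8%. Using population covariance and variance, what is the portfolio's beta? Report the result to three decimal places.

1.560

r̄p = 8.6143%,  r̄m = 8.6571%
Cov = Σ(rp − r̄p)(rm − r̄m) / 7 = 27.0220
Var(rm) = Σ(rm − r̄m)² / 7 = 17.3196
β = Cov / Var = 27.0220 / 17.3196 = 1.5602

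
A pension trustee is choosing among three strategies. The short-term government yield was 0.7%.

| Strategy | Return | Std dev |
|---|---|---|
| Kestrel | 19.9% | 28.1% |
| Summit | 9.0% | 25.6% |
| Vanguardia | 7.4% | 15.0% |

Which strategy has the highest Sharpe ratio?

Kestrel: Sharpe ratio = (19.9% − 0.7%) / 28.1% = 0.683
Summit: Sharpe ratio = (9.0% − 0.7%) / 25.6% = 0.324
Vanguardia: Sharpe ratio = (7.4% − 0.7%) / 15.0% = 0.447
Highest: Kestrel (0.683).

Kestrel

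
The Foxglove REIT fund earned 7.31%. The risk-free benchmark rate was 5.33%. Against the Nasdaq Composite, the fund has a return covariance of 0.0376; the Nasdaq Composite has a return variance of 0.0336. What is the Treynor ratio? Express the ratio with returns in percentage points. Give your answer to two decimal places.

1.77

β = Cov / Var = 0.0376 / 0.0336 = 1.1190
Treynor = (Rp − Rf) / β = (7.31% − 5.33%) / 1.1190 = 1.98 / 1.1190 = 1.7694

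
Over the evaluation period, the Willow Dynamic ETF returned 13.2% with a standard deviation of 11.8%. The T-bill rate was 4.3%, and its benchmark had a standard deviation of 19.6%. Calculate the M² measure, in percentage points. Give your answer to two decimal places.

Sharpe = (Rp − Rf) / σp = (13.2% − 4.3%) / 11.8% = 0.7542
M² = Rf + Sharpe × σm = 4.3% + 0.7542 × 19.6% = 19.0823%

19.08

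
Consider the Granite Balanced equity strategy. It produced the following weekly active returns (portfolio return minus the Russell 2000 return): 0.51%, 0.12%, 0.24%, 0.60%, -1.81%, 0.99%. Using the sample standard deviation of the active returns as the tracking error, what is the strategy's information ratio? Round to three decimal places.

μ = (0.51 + 0.12 + 0.24 + 0.6 − 1.81 + 0.99) / 6 = 0.650 / 6 = 0.1083%
Sample σ = √[Σ(r − μ)² / 5] = √[4.8779 / 5] = √0.9756 = 0.9877%
IR = μ / tracking error = 0.1083 / 0.9877 = 0.1096

0.110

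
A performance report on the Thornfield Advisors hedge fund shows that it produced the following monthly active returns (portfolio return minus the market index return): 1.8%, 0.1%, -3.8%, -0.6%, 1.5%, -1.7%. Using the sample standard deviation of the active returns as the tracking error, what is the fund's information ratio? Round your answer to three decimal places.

μ = (1.8 + 0.1 − 3.8 − 0.6 + 1.5 − 1.7) / 6 = -0.4500%
Σ(r − μ)² = (1.8 − (-0.4500))² + (0.1 − (-0.4500))² + … = 21.9750
σ = √[21.9750 / 5] = 2.0964%
IR = μ / tracking error = -0.4500 / 2.0964 = -0.2147

-0.215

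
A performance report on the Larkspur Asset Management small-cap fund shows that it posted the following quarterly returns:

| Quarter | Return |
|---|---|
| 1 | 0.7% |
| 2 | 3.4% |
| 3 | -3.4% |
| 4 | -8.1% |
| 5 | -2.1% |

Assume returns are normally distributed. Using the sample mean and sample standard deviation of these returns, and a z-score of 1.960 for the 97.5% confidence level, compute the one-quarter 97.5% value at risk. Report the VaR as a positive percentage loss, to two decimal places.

10.42

Mean return r̄ = -9.50 / 5 = -1.9000%
Σ(r − r̄)² = 75.5800; sample σ = √(75.5800/4) = 4.3468%
VaR = −(r̄ − z·σ) = −(-1.9000 − 1.960 × 4.3468) = −(-10.4197) = 10.4197%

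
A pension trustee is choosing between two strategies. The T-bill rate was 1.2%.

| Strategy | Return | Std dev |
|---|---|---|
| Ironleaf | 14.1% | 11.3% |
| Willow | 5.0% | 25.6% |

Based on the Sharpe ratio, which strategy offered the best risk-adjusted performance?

Ironleaf: Sharpe ratio = (14.1% − 1.2%) / 11.3% = 1.142
Willow: Sharpe ratio = (5.0% − 1.2%) / 25.6% = 0.148
Highest: Ironleaf (1.142).

Ironleaf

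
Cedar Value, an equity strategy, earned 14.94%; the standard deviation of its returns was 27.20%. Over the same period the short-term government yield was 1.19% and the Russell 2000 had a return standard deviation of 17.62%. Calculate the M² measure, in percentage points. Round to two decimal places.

10.10

Sharpe = (Rp − Rf) / σp = (14.94% − 1.19%) / 27.20% = 0.5055
M² = Rf + Sharpe × σm = 1.19% + 0.5055 × 17.62% = 10.0969%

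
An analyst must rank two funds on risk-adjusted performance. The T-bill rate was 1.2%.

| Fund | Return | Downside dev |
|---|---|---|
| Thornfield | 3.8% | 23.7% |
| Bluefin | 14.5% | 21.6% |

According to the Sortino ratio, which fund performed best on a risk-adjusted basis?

Bluefin

Thornfield: Sortino ratio = (3.8% − 1.2%) / 23.7% = 0.110
Bluefin: Sortino ratio = (14.5% − 1.2%) / 21.6% = 0.616
Highest: Bluefin (0.616).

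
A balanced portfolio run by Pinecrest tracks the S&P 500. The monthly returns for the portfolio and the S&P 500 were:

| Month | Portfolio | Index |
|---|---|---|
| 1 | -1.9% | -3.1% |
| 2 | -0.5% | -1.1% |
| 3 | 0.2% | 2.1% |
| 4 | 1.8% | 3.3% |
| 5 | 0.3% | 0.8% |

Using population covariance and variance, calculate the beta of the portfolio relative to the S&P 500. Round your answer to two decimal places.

0.50

r̄p = -0.0200%,  r̄m = 0.4000%
Cov = Σ(rp − r̄p)(rm − r̄m) / 5 = 2.6160
Var(rm) = Σ(rm − r̄m)² / 5 = 5.1920
β = Cov / Var = 2.6160 / 5.1920 = 0.5039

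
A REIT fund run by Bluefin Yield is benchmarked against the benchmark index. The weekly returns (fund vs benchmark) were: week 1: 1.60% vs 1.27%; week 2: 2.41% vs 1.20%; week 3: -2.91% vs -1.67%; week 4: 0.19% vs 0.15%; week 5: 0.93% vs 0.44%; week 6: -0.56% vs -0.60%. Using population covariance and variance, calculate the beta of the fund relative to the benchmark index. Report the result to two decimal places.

1.64

r̄p = 0.2767%,  r̄m = 0.1317%
Cov = Σ(rp − r̄p)(rm − r̄m) / 6 = 1.7231
Var(rm) = Σ(rm − r̄m)² / 6 = 1.0523
β = Cov / Var = 1.7231 / 1.0523 = 1.6375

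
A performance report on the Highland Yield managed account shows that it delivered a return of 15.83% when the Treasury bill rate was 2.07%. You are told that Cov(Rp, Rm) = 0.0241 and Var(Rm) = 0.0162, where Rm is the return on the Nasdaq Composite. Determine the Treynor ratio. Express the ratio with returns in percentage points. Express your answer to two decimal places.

β = Cov / Var = 0.0241 / 0.0162 = 1.4877
Treynor = (Rp − Rf) / β = (15.83% − 2.07%) / 1.4877 = 13.76 / 1.4877 = 9.2492

9.25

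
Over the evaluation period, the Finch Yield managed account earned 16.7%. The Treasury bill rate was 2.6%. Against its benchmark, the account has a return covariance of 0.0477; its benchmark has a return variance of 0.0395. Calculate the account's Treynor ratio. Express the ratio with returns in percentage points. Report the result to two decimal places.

β = Cov / Var = 0.0477 / 0.0395 = 1.2076
Treynor = (Rp − Rf) / β = (16.7% − 2.6%) / 1.2076 = 14.10 / 1.2076 = 11.6761

11.68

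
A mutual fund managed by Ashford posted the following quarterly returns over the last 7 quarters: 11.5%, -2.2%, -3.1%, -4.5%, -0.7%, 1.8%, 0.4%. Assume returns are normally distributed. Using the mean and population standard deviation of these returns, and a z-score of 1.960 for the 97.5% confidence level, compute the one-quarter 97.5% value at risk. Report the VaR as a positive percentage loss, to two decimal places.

9.18

Mean return r̄ = 3.20 / 7 = 0.4571%
Σ(r − r̄)² = 169.3771; population σ = √(169.3771/7) = 4.9190%
VaR = −(r̄ − z·σ) = −(0.4571 − 1.960 × 4.9190) = −(-9.1841) = 9.1841%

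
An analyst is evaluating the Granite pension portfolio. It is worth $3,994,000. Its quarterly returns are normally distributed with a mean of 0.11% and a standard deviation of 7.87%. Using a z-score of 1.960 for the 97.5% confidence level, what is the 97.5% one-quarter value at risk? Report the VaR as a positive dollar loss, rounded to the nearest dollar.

Return at the 97.5% tail: μ − z·σ = 0.11% − 1.960 × 7.87% = 0.11 − 15.4252 = -15.3152%
VaR = −(-15.3152%) × $3,994,000 = 15.3152% × $3,994,000 = $611,689

$611,689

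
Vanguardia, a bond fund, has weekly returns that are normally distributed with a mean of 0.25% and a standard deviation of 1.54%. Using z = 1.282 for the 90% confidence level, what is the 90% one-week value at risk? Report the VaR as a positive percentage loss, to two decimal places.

1.72

VaR (as % loss) = −(μ − z·σ) = −(0.25% − 1.282 × 1.54%) = −(-1.72428%) = 1.72428%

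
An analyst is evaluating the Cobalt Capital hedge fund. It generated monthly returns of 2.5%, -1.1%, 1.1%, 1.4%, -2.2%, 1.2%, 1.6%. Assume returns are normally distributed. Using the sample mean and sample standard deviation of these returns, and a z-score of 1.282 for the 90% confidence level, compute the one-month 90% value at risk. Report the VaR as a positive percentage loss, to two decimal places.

r̄ = (2.5 − 1.1 + 1.1 + 1.4 − 2.2 + 1.2 + 1.6) / 7 = 0.6429%
Σ(r − r̄)² = (2.5 − 0.6429)² + (-1.1 − 0.6429)² + … = 16.5771
σ = √[16.5771 / 6] = 1.6622%
VaR = −(r̄ − z·σ) = −(0.6429 − 1.282 × 1.6622) = −(-1.4880) = 1.4880%

1.49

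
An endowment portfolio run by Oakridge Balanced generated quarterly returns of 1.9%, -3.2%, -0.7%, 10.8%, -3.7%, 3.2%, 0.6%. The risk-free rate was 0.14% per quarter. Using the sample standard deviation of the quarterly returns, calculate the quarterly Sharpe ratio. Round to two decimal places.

0.23

Mean return r̄ = 8.90 / 7 = 1.2714%
Σ(r − r̄)² = (1.9 − 1.2714)² + (-3.2 − 1.2714)² + … = 143.9543
σ = √[143.9543 / 6] = 4.8982%
Sharpe = (r̄ − rf) / σ = (1.2714 − 0.14) / 4.8982 = 1.1314 / 4.8982 = 0.2310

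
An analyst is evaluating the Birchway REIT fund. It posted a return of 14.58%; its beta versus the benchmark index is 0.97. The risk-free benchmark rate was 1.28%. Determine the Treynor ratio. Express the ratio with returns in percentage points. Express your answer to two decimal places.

Treynor = (Rp − Rf) / β = (14.58% − 1.28%) / 0.97 = 13.30 / 0.97 = 13.7113

13.71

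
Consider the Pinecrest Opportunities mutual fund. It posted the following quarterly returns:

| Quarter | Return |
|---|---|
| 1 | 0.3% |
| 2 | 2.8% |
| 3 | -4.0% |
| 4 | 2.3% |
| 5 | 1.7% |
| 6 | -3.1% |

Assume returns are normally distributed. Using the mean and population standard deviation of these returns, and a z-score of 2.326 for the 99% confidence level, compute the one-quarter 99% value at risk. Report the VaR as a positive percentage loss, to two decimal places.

6.13

r̄ = (0.3 + 2.8 − 4 + 2.3 + 1.7 − 3.1) / 6 = 0.0000%
Σ(r − r̄)² = (0.3 − 0.0000)² + (2.8 − 0.0000)² + (-4 − 0.0000)² + … = 41.7200
σ = √[41.7200 / 6] = 2.6369%
VaR = −(r̄ − z·σ) = −(0.0000 − 2.326 × 2.6369) = −(-6.1334) = 6.1334%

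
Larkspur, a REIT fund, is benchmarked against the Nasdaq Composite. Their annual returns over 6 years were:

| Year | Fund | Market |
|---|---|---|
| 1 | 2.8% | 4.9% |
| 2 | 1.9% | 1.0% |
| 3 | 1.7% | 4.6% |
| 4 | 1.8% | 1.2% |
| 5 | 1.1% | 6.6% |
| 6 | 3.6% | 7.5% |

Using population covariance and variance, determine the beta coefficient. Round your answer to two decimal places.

0.12

r̄p = 2.1500%,  r̄m = 4.3000%
Cov = Σ(rp − r̄p)(rm − r̄m) / 6 = 0.7317
Var(rm) = Σ(rm − r̄m)² / 6 = 6.0800
β = Cov / Var = 0.7317 / 6.0800 = 0.1203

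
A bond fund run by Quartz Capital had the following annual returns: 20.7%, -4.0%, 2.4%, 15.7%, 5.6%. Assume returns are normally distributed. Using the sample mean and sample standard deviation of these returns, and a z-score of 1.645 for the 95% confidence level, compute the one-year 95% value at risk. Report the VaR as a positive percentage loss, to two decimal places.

8.40

r̄ = (20.7 − 4 + 2.4 + 15.7 + 5.6) / 5 = 40.40 / 5 = 8.0800%
Sample σ = √[Σ(r − r̄)² / 4] = √[401.6680 / 4] = √100.4170 = 10.0208%
VaR = −(r̄ − z·σ) = −(8.0800 − 1.645 × 10.0208) = −(-8.4042) = 8.4042%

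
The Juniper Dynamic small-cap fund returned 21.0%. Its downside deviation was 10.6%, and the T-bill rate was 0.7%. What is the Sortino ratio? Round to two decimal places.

1.92

Sortino = (Rp − Rf) / σd = (21.0% − 0.7%) / 10.6% = 20.30% / 10.6% = 1.9151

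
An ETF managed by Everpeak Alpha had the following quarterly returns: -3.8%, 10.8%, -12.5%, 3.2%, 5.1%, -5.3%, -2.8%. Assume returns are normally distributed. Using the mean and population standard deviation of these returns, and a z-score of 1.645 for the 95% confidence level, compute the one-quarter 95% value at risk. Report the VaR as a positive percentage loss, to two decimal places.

Mean return μ = -5.30 / 7 = -0.7571%
Σ(r − μ)² = (-3.8 − (-0.7571))² + (10.8 − (-0.7571))² + (-12.5 − (-0.7571))² + … = 355.4971
σ = √[355.4971 / 7] = 7.1264%
VaR = −(μ − z·σ) = −(-0.7571 − 1.645 × 7.1264) = −(-12.4800) = 12.4800%

12.48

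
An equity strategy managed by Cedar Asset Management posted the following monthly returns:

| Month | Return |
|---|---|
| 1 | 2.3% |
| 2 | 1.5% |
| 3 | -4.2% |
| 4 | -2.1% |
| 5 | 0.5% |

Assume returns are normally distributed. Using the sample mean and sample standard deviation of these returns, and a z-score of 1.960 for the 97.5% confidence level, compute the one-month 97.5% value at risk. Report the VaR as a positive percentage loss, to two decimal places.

Mean return r̄ = -2.00 / 5 = -0.4000%
Σ(r − r̄)² = (2.3 − (-0.4000))² + (1.5 − (-0.4000))² + (-4.2 − (-0.4000))² + … = 29.0400
sample σ = √(29.0400 / 4) = √7.2600 = 2.6944%
VaR = −(r̄ − z·σ) = −(-0.4000 − 1.960 × 2.6944) = −(-5.6810) = 5.6810%

5.68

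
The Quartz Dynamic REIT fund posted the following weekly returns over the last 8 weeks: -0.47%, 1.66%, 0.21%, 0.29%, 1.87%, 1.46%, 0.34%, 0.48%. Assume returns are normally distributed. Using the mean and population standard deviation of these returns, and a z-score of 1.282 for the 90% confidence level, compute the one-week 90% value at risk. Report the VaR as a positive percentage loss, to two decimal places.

0.26

r̄ = (-0.47 + 1.66 + 0.21 + 0.29 + 1.87 + 1.46 + 0.34 + 0.48) / 8 = 0.7300%
Σ(r − r̄)² = (-0.47 − 0.7300)² + (1.66 − 0.7300)² + (0.21 − 0.7300)² + … = 4.8160
population σ = √(4.8160 / 8) = √0.6020 = 0.7759%
VaR = −(r̄ − z·σ) = −(0.7300 − 1.282 × 0.7759) = −(-0.2647) = 0.2647%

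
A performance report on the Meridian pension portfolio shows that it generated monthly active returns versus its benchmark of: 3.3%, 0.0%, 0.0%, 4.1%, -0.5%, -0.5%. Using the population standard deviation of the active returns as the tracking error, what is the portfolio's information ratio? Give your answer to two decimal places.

μ = (3.3 + 0 + 0 + 4.1 − 0.5 − 0.5) / 6 = 1.0667%
Σ(r − μ)² = (3.3 − 1.0667)² + (0 − 1.0667)² + … = 21.3733
population σ = √(21.3733 / 6) = √3.5622 = 1.8874%
IR = μ / tracking error = 1.0667 / 1.8874 = 0.5652

0.57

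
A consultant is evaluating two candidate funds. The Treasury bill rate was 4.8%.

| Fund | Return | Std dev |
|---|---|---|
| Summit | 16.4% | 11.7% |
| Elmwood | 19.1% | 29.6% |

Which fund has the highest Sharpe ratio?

Summit: Sharpe ratio = (16.4% − 4.8%) / 11.7% = 0.991
Elmwood: Sharpe ratio = (19.1% − 4.8%) / 29.6% = 0.483
Highest: Summit (0.991).

Summit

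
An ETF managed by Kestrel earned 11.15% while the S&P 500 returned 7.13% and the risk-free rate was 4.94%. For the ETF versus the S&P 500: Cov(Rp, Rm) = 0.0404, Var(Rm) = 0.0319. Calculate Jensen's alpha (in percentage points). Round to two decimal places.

3.44

β = Cov / Var = 0.0404 / 0.0319 = 1.2665
E[R] = Rf + β(Rm − Rf) = 4.94% + 1.2665 × (7.13% − 4.94%) = 7.7136%
α = Rp − E[R] = 11.15% − 7.7136% = 3.4364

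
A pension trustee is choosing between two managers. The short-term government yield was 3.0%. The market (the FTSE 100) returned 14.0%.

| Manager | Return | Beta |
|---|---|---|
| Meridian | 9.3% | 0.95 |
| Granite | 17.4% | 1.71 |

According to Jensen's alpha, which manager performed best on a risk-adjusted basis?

Meridian: α = 9.3% − [3.0% + 0.95 × (14.0% − 3.0%)] = -4.150
Granite: α = 17.4% − [3.0% + 1.71 × (14.0% − 3.0%)] = -4.410
Highest: Meridian (-4.150).

Meridian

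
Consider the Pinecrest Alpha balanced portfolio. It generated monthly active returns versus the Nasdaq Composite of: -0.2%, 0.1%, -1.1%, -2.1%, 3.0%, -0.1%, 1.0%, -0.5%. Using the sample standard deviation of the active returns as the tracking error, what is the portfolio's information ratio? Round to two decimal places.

r̄ = (-0.2 + 0.1 − 1.1 − 2.1 + 3 − 0.1 + 1 − 0.5) / 8 = 0.10 / 8 = 0.0125%
Σ(r − r̄)² = 15.9288; sample σ = √(15.9288/7) = 1.5085%
IR = r̄ / tracking error = 0.0125 / 1.5085 = 0.0083

0.01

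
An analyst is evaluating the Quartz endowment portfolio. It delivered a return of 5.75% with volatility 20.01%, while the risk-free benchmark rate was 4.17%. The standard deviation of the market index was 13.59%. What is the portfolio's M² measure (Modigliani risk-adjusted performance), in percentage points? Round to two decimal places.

5.24

Sharpe = (Rp − Rf) / σp = (5.75% − 4.17%) / 20.01% = 0.0790
M² = Rf + Sharpe × σm = 4.17% + 0.0790 × 13.59% = 5.2436%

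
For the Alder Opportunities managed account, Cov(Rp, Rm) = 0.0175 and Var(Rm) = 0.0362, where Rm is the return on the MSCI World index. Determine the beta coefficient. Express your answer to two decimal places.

0.48

β = Cov(Rp, Rm) / Var(Rm) = 0.0175 / 0.0362 = 0.4834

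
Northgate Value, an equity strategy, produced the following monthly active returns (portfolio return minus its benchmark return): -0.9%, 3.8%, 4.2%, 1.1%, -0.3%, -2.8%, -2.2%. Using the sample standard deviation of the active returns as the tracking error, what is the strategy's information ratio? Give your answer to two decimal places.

μ = (-0.9 + 3.8 + 4.2 + 1.1 − 0.3 − 2.8 − 2.2) / 7 = 0.4143%
Sample σ = √[Σ(r − μ)² / 6] = √[45.6686 / 6] = √7.6114 = 2.7589%
IR = μ / tracking error = 0.4143 / 2.7589 = 0.1502

0.15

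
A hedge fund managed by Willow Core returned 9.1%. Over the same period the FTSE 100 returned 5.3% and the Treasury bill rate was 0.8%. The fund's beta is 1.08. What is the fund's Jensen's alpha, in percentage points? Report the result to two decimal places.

CAPM expected return = Rf + β(Rm − Rf) = 0.8% + 1.08 × (5.3% − 0.8%) = 0.8 + 1.08 × 4.50 = 5.6600%
Jensen's α = Rp − E[R] = 9.1% − 5.6600% = 3.4400

3.44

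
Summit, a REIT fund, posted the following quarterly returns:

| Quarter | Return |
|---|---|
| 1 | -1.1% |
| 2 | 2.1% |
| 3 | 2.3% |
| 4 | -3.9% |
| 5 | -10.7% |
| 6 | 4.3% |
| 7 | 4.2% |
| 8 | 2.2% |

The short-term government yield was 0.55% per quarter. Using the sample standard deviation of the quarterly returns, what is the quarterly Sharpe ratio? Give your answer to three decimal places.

-0.123

Mean return r̄ = -0.60 / 8 = -0.0750%
Sample σ = √[Σ(r − r̄)² / 7] = √[181.5350 / 7] = √25.9336 = 5.0925%
Sharpe = (r̄ − rf) / σ = (-0.0750 − 0.55) / 5.0925 = -0.6250 / 5.0925 = -0.1227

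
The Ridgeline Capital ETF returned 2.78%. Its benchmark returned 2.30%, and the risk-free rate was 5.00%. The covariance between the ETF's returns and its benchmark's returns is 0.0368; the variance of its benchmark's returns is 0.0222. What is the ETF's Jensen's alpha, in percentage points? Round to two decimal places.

2.26

β = Cov / Var = 0.0368 / 0.0222 = 1.6577
E[R] = Rf + β(Rm − Rf) = 5.00% + 1.6577 × (2.30% − 5.00%) = 0.5242%
α = Rp − E[R] = 2.78% − 0.5242% = 2.2558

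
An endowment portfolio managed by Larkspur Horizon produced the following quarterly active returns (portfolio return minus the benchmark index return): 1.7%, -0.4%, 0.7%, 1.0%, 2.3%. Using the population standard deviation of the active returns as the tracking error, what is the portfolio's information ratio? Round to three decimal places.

1.155

r̄ = (1.7 − 0.4 + 0.7 + 1 + 2.3) / 5 = 1.0600%
Population std dev = √[4.2120 / 5] = 0.9178%
IR = r̄ / tracking error = 1.0600 / 0.9178 = 1.1549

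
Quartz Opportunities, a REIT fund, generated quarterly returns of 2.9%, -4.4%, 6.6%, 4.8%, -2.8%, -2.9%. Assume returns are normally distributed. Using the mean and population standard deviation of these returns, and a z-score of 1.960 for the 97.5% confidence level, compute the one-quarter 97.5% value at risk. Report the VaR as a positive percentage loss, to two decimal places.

Mean return r̄ = 4.20 / 6 = 0.7000%
Σ(r − r̄)² = 107.6800; population σ = √(107.6800/6) = 4.2364%
VaR = −(r̄ − z·σ) = −(0.7000 − 1.960 × 4.2364) = −(-7.6033) = 7.6033%

7.60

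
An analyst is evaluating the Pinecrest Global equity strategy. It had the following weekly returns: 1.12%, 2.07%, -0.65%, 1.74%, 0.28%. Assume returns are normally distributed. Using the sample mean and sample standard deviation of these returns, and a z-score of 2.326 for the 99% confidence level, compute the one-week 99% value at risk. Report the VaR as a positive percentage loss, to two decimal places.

r̄ = (1.12 + 2.07 − 0.65 + 1.74 + 0.28) / 5 = 0.9120%
Σ(r − r̄)² = 4.9091; sample σ = √(4.9091/4) = 1.1078%
VaR = −(r̄ − z·σ) = −(0.9120 − 2.326 × 1.1078) = −(-1.6647) = 1.6647%

1.66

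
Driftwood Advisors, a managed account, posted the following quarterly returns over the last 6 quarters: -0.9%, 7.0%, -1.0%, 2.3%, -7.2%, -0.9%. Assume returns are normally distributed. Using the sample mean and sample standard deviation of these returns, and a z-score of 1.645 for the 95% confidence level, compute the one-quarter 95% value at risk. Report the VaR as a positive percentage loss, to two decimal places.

μ = (-0.9 + 7 − 1 + 2.3 − 7.2 − 0.9) / 6 = -0.70 / 6 = -0.1167%
Σ(r − μ)² = (-0.9 − (-0.1167))² + (7 − (-0.1167))² + (-1 − (-0.1167))² + … = 108.6683
σ = √[108.6683 / 5] = 4.6619%
VaR = −(μ − z·σ) = −(-0.1167 − 1.645 × 4.6619) = −(-7.7855) = 7.7855%

7.79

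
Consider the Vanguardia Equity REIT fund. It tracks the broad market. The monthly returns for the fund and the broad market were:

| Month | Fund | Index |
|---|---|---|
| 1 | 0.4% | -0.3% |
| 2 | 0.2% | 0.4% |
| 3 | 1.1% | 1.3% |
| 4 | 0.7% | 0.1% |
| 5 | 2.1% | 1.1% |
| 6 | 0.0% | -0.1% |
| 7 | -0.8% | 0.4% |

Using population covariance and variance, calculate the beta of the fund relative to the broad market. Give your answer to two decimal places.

r̄p = 0.5286%,  r̄m = 0.4143%
Cov = Σ(rp − r̄p)(rm − r̄m) / 7 = 0.2739
Var(rm) = Σ(rm − r̄m)² / 7 = 0.3041
β = Cov / Var = 0.2739 / 0.3041 = 0.9007

0.90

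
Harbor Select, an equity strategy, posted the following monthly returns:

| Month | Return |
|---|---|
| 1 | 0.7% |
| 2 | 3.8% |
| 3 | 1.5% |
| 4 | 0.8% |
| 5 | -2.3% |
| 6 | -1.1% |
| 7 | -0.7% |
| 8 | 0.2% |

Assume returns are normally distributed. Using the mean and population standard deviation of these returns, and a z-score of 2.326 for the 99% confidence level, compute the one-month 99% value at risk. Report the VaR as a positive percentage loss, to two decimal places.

Mean return r̄ = 2.90 / 8 = 0.3625%
Σ(r − r̄)² = (0.7 − 0.3625)² + (3.8 − 0.3625)² + (1.5 − 0.3625)² + … = 23.7988
population σ = √(23.7988 / 8) = √2.9749 = 1.7248%
VaR = −(r̄ − z·σ) = −(0.3625 − 2.326 × 1.7248) = −(-3.6494) = 3.6494%

3.65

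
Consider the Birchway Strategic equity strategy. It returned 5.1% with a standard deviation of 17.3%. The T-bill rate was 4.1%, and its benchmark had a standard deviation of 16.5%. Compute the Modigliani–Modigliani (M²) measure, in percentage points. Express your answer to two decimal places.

5.05

Sharpe = (Rp − Rf) / σp = (5.1% − 4.1%) / 17.3% = 0.0578
M² = Rf + Sharpe × σm = 4.1% + 0.0578 × 16.5% = 5.0537%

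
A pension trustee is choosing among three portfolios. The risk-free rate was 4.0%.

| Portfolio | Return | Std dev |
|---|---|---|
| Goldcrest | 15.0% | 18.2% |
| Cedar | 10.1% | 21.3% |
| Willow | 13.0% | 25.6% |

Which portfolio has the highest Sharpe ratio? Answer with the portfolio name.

Goldcrest

Goldcrest: Sharpe ratio = (15.0% − 4.0%) / 18.2% = 0.604
Cedar: Sharpe ratio = (10.1% − 4.0%) / 21.3% = 0.286
Willow: Sharpe ratio = (13.0% − 4.0%) / 25.6% = 0.352
Highest: Goldcrest (0.604).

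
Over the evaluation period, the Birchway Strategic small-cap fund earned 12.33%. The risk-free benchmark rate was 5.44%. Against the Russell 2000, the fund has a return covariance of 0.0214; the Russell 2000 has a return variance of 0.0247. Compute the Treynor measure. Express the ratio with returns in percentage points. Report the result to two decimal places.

β = Cov / Var = 0.0214 / 0.0247 = 0.8664
Treynor = (Rp − Rf) / β = (12.33% − 5.44%) / 0.8664 = 6.89 / 0.8664 = 7.9524

7.95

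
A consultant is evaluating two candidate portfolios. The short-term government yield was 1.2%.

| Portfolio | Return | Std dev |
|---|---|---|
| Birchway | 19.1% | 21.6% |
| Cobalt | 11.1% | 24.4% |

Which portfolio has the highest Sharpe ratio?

Birchway

Birchway: Sharpe ratio = (19.1% − 1.2%) / 21.6% = 0.829
Cobalt: Sharpe ratio = (11.1% − 1.2%) / 24.4% = 0.406
Highest: Birchway (0.829).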